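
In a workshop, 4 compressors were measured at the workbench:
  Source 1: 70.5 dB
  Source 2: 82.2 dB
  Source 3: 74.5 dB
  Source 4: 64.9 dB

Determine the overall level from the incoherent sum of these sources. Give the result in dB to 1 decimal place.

83.2 dB

Sum in the linear (power) domain: Σ 10^(Lᵢ/10) = 10^(70.5/10) + 10^(82.2/10) + 10^(74.5/10) + 10^(64.9/10) = 2.085e+08.
Back to dB: 10·log₁₀ Σ = 83.2 dB.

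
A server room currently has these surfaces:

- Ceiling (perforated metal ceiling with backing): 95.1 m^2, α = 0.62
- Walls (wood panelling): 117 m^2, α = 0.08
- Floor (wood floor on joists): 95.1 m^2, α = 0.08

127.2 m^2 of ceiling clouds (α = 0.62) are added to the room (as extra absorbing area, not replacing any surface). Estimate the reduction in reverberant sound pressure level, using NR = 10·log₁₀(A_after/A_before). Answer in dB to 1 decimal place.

3.1 dB

Total absorption A_before = 95.1*0.62 + 117*0.08 + 95.1*0.08
  = 58.962 + 9.360 + 7.608 = 75.930 m^2 sabins.
Added absorption = 127.2 × 0.62 = 78.864 sabins.
New total A_after = 154.794 sabins.
Reduction = 10 log₁₀(A_after/A_before) = 10 log₁₀(2.0386) = 3.1 dB.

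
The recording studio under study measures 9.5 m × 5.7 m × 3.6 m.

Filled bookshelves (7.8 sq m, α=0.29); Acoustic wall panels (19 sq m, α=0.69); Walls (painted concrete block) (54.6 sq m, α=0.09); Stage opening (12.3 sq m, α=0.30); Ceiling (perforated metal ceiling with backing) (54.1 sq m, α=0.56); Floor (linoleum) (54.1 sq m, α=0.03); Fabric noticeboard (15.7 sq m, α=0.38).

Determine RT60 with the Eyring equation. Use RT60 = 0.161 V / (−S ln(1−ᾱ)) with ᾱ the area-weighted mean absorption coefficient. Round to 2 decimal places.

Total surface area S = 7.8 + 19 + 54.6 + 12.3 + 54.1 + 54.1 + 15.7 = 217.6 sq m.
Σ(Sᵢαᵢ) = 7.8·0.29 + 19·0.69 + 54.6·0.09 + 12.3·0.30 + 54.1·0.56 + 54.1·0.03 + 15.7·0.38 = 61.861.
Mean coefficient ᾱ = A/S = 0.2843.
Eyring denominator: −S ln(1−ᾱ) = 72.786.
V = 9.5 × 5.7 × 3.6 = 194.94 m³.
RT60 = 0.161 × 194.94 / 72.786 = 0.43 s.

0.43 seconds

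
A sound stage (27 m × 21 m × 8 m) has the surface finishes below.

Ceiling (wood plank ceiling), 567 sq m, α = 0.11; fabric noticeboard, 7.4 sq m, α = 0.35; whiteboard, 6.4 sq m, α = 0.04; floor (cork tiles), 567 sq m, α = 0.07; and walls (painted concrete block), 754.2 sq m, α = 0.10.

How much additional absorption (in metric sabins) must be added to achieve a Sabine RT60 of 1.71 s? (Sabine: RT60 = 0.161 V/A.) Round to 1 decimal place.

246.7 sabins

Summing Sᵢαᵢ: 62.370 + 2.590 + 0.256 + 39.690 + 75.420 → A₁ = 180.326 sabins.
V = 4536 m³. Required absorption A₂ = 0.161 × 4536 / 1.71 = 427.074 sabins.
Additional absorption ΔA = 427.074 − 180.326 = 246.7 sabins.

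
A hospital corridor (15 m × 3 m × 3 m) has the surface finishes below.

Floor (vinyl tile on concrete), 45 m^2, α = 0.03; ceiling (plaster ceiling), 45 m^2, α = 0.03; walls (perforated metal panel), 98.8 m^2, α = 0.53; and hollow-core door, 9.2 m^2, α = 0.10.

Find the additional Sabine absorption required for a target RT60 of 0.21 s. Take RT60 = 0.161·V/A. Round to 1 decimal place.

Total absorption A₁ = 45·0.03 + 45·0.03 + 98.8·0.53 + 9.2·0.10
  = 1.350 + 1.350 + 52.364 + 0.920 = 55.984 m^2 sabins.
For T = 0.21 s, need A₂ = 0.161·V/T = 0.161·135/0.21 = 103.500 sabins.
Additional absorption ΔA = 103.500 − 55.984 = 47.5 sabins.

47.5 sabins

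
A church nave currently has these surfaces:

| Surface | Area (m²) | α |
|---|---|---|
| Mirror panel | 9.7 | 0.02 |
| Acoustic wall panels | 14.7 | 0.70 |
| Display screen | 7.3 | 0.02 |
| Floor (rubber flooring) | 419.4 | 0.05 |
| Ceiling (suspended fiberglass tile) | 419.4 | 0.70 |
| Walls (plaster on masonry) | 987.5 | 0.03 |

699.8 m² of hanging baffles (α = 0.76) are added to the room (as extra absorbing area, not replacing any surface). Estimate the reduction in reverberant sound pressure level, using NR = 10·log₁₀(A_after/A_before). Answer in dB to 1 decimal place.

A_before = Σ Sᵢαᵢ = 9.7·0.02 + 14.7·0.70 + 7.3·0.02 + 419.4·0.05 + 419.4·0.70 + 987.5·0.03 = 354.805 sabins.
Added absorption = 699.8 × 0.76 = 531.848 sabins.
A_after = 354.805 + 531.848 = 886.653 sabins.
Reduction = 10 log₁₀(A_after/A_before) = 10 log₁₀(2.4990) = 4.0 dB.

4.0 dB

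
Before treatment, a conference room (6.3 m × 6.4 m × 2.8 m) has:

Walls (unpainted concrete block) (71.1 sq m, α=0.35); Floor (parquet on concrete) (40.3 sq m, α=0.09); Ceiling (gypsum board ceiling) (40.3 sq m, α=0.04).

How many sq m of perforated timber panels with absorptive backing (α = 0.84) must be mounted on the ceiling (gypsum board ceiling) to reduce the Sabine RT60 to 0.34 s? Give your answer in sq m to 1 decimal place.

29.2

Summing Sᵢαᵢ: 24.885 + 3.627 + 1.612 → A₁ = 30.124 sabins.
V = 112.896 m³. Target absorption A₂ = 0.161 × 112.896 / 0.34 = 53.460 sabins.
ΔA needed = 53.460 − 30.124 = 23.336 sabins.
Net gain per sq m: Δα = 0.84 − 0.04 = 0.80.
Area = ΔA/Δα = 23.336/0.80 = 29.2 sq m.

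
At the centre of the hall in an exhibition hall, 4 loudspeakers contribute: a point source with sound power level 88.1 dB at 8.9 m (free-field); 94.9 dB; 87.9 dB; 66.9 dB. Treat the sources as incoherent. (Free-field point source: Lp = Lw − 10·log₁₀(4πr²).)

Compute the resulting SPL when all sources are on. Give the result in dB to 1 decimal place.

95.7 dB

Source at 8.9 m: Lp = 88.1 − 10·log₁₀(4π·8.9²) = 88.1 − 10·log₁₀(995.382) = 58.1 dB.
Sum in the linear (power) domain: Σ 10^(Lᵢ/10) = 10^(58.1/10) + 10^(94.9/10) + 10^(87.9/10) + 10^(66.9/10) = 3.712e+09.
L_total = 10·log₁₀(3.712e+09) = 95.7 dB.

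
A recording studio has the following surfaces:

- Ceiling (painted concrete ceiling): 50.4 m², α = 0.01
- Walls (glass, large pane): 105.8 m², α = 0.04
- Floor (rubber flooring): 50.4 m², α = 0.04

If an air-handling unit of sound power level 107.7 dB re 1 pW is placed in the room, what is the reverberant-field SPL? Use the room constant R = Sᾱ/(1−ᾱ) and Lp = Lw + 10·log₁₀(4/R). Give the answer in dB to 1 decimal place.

105.3 dB

Σ(Sᵢαᵢ) = 50.4·0.01 + 105.8·0.04 + 50.4·0.04 = 6.752; total area S = 206.6 m².
ᾱ = 0.0327, so room constant R = A/(1−ᾱ) = 6.980 m².
Lp = 107.7 + 10·log₁₀(4/6.980) = 107.7 + (-2.42) = 105.3 dB.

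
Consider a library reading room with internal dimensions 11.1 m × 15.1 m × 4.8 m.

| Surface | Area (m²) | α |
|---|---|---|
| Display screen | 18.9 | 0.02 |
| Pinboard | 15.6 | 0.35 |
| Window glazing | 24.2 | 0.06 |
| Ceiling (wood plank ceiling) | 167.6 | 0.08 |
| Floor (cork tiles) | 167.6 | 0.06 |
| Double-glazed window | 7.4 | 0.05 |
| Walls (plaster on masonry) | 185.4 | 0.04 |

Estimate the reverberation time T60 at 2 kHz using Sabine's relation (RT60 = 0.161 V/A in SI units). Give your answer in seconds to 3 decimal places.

Total absorption A = 18.9·0.02 + 15.6·0.35 + 24.2·0.06 + 167.6·0.08 + 167.6·0.06 + 7.4·0.05 + 185.4·0.04
  = 0.378 + 5.460 + 1.452 + 13.408 + 10.056 + 0.370 + 7.416 = 38.540 m² sabins.
V = 11.1·15.1·4.8 = 804.528 m³.
RT60 = 0.161 · V / A = 0.161 × 804.528 / 38.540 = 3.361 s.

3.361 sec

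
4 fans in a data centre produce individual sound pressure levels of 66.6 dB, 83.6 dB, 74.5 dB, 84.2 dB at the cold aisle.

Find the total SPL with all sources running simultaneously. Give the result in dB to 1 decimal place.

87.2 dB

Sum in the linear (power) domain: Σ 10^(Lᵢ/10) = 10^(66.6/10) + 10^(83.6/10) + 10^(74.5/10) + 10^(84.2/10) = 5.249e+08.
Back to dB: 10·log₁₀ Σ = 87.2 dB.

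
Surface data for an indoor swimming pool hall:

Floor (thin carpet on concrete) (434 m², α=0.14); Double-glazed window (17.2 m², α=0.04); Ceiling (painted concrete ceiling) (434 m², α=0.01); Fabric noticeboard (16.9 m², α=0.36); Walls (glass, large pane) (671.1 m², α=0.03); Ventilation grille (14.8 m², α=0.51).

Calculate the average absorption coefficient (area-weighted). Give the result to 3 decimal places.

S = Σ Sᵢ = 434 + 17.2 + 434 + 16.9 + 671.1 + 14.8 = 1588.0 m².
Weighted sum Σ Sα = 99.553.
ᾱ = 99.553 / 1588.0 = 0.063.

0.063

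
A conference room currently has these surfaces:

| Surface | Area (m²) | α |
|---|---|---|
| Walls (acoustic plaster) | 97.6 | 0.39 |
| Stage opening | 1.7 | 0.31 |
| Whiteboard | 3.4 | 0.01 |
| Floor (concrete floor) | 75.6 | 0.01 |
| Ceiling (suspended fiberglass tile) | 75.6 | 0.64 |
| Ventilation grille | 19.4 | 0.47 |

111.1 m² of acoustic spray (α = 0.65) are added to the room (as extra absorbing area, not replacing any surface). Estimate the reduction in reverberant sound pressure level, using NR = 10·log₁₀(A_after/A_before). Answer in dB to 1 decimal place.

2.4 dB

A_before = Σ Sᵢαᵢ = 97.6×0.39 + 1.7×0.31 + 3.4×0.01 + 75.6×0.01 + 75.6×0.64 + 19.4×0.47 = 96.883 sabins.
Added absorption = 111.1 × 0.65 = 72.215 sabins.
A_after = 96.883 + 72.215 = 169.098 sabins.
NR = 10·log₁₀(169.098/96.883) = 2.4 dB.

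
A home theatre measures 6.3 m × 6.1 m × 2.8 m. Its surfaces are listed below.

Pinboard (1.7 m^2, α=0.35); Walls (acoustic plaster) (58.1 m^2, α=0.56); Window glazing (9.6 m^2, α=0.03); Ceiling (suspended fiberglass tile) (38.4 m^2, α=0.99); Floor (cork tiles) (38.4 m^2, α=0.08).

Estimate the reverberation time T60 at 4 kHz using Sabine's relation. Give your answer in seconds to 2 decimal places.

Summing Sᵢαᵢ: 0.595 + 32.536 + 0.288 + 38.016 + 3.072 → A = 74.507 sabins.
Volume V = 6.3 × 6.1 × 2.8 = 107.604 m³.
T = 0.161 V/A = 0.161·107.604/74.507 = 0.23 s.

0.23 s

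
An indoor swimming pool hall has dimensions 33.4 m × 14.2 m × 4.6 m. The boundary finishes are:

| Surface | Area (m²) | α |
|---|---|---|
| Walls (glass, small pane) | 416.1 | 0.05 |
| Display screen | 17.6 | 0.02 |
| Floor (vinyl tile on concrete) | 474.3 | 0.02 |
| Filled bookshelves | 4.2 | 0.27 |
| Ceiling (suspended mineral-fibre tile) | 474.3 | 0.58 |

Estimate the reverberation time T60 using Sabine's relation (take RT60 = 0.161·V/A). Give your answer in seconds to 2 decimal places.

Total absorption A = 416.1·0.05 + 17.6·0.02 + 474.3·0.02 + 4.2·0.27 + 474.3·0.58
  = 20.805 + 0.352 + 9.486 + 1.134 + 275.094 = 306.871 m² sabins.
V = 33.4·14.2·4.6 = 2181.688 m³.
T = 0.161 V/A = 0.161·2181.688/306.871 = 1.14 s.

1.14 seconds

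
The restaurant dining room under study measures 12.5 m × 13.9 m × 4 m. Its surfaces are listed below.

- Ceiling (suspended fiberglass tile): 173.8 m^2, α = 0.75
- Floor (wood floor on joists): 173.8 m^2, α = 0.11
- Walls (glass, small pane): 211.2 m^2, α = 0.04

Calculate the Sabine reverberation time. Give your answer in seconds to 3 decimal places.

Summing Sᵢαᵢ: 130.350 + 19.118 + 8.448 → A = 157.916 sabins.
V = 12.5·13.9·4 = 695 m³.
T = 0.161 V/A = 0.161·695/157.916 = 0.709 s.

0.709 seconds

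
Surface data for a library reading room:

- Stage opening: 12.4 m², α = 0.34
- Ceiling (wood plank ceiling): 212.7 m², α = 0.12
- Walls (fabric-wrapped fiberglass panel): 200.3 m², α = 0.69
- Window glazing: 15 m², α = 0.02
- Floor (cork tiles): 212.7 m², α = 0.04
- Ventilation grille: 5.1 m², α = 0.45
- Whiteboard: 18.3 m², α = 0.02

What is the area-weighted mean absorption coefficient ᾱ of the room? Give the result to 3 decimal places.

Total surface area S = 676.5 m².
Weighted sum Σ Sα = 179.416.
ᾱ = A/S = 0.265.

0.265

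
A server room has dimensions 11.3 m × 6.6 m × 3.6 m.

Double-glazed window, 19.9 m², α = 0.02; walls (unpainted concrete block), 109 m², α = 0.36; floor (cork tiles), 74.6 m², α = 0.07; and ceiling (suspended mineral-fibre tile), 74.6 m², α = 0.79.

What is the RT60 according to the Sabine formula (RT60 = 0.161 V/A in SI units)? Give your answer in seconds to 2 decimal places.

0.42 seconds

Summing Sᵢαᵢ: 0.398 + 39.240 + 5.222 + 58.934 → A = 103.794 sabins.
V = 11.3·6.6·3.6 = 268.488 m³.
RT60 = 0.161 · V / A = 0.161 × 268.488 / 103.794 = 0.42 s.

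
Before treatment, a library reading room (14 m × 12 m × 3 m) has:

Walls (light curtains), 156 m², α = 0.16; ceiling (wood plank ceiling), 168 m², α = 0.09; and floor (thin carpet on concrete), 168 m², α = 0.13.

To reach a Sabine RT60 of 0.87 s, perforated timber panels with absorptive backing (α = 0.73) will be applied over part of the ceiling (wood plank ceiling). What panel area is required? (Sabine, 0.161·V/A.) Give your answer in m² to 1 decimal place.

Equivalent absorption area: A₁ = 156*0.16 + 168*0.09 + 168*0.13 = 61.920 m².
V = 504 m³. Target absorption A₂ = 0.161 × 504 / 0.87 = 93.269 sabins.
Absorption to add: 93.269 − 61.920 = 31.349 sabins.
Each m² of panel replacing the ceiling (wood plank ceiling) adds (0.73 − 0.09) = 0.64 sabins.
Area = ΔA/Δα = 31.349/0.64 = 49.0 m².

49.0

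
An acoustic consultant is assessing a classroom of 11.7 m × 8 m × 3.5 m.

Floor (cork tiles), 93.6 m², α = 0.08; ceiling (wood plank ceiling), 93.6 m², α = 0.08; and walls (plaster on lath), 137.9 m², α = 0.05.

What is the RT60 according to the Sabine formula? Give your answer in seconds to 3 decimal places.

Summing Sᵢαᵢ: 7.488 + 7.488 + 6.895 → A = 21.871 sabins.
V = 11.7·8·3.5 = 327.6 m³.
T = 0.161 V/A = 0.161·327.6/21.871 = 2.412 s.

2.412 s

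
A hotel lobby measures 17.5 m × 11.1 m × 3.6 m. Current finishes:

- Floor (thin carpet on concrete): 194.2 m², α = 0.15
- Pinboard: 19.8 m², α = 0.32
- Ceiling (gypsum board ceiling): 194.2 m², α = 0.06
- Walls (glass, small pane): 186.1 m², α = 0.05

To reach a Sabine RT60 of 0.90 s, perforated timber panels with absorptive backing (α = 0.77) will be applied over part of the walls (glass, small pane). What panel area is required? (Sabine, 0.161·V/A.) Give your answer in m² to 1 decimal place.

Equivalent absorption area: A₁ = 194.2·0.15 + 19.8·0.32 + 194.2·0.06 + 186.1·0.05 = 56.423 m².
Required A₂ = 0.161·699.3/0.90 = 125.097 sabins.
Absorption to add: 125.097 − 56.423 = 68.674 sabins.
Each m² of panel replacing the walls (glass, small pane) adds (0.77 − 0.05) = 0.72 sabins.
Area = ΔA/Δα = 68.674/0.72 = 95.4 m².

95.4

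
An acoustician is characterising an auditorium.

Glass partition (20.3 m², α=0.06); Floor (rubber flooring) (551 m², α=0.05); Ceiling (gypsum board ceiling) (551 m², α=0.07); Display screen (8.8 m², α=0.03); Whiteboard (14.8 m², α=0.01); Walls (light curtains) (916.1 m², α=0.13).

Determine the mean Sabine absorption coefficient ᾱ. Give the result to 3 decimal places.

0.091

S = Σ Sᵢ = 20.3 + 551 + 551 + 8.8 + 14.8 + 916.1 = 2062.0 m².
Weighted sum Σ Sα = 186.843.
ᾱ = 186.843 / 2062.0 = 0.091.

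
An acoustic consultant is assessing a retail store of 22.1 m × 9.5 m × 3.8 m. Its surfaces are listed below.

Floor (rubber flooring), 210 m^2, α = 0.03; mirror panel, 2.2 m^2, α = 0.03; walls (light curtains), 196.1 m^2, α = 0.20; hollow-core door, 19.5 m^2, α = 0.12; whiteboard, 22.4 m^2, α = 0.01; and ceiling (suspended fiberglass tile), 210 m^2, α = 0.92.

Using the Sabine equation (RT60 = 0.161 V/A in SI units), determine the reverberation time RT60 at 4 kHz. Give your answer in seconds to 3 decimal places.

A = Σ Sᵢαᵢ = 210*0.03 + 2.2*0.03 + 196.1*0.20 + 19.5*0.12 + 22.4*0.01 + 210*0.92 = 241.350 sabins.
Volume V = 22.1 × 9.5 × 3.8 = 797.81 m³.
T = 0.161 V/A = 0.161·797.81/241.350 = 0.532 s.

0.532 seconds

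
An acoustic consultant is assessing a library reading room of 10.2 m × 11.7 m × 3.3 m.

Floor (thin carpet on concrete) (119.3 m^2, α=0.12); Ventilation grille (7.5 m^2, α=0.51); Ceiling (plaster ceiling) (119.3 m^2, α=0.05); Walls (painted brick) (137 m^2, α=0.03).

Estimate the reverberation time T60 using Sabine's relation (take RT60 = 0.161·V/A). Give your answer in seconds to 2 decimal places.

Total absorption A = 119.3×0.12 + 7.5×0.51 + 119.3×0.05 + 137×0.03
  = 14.316 + 3.825 + 5.965 + 4.110 = 28.216 m^2 sabins.
V = 10.2·11.7·3.3 = 393.822 m³.
Sabine: RT60 = 0.161 × 393.822 / 28.216 = 2.25 s.

2.25 s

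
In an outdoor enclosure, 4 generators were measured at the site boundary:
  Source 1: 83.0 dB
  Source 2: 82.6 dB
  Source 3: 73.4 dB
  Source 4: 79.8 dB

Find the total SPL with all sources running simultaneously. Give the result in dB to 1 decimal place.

87.0 dB

Sum in the linear (power) domain: Σ 10^(Lᵢ/10) = 10^(83.0/10) + 10^(82.6/10) + 10^(73.4/10) + 10^(79.8/10) = 4.989e+08.
Back to dB: 10·log₁₀ Σ = 87.0 dB.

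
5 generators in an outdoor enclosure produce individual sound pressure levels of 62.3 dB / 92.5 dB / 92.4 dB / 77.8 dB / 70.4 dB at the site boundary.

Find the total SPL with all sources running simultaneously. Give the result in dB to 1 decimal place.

95.5 dB

Converting to relative power and adding: 10^(62.3/10) + 10^(92.5/10) + 10^(92.4/10) + 10^(77.8/10) + 10^(70.4/10) = 3.589e+09.
Back to dB: 10·log₁₀ Σ = 95.5 dB.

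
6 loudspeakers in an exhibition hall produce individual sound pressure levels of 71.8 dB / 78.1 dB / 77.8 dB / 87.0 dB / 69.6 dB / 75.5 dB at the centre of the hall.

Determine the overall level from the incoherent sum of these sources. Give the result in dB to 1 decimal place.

88.4 dB

Σ 10^(Lᵢ/10) = 6.857e+08.
Combined level = 10 log₁₀(6.857e+08) = 88.4 dB.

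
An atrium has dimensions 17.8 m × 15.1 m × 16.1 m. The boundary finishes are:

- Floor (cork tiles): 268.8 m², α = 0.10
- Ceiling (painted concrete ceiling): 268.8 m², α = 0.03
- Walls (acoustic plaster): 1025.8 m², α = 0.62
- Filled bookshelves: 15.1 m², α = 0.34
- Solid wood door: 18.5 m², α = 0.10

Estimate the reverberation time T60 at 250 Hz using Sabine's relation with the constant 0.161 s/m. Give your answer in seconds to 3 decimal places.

Summing Sᵢαᵢ: 26.880 + 8.064 + 635.996 + 5.134 + 1.850 → A = 677.924 sabins.
Room volume: 4327.358 m³.
RT60 = 0.161 · V / A = 0.161 × 4327.358 / 677.924 = 1.028 s.

1.028 sec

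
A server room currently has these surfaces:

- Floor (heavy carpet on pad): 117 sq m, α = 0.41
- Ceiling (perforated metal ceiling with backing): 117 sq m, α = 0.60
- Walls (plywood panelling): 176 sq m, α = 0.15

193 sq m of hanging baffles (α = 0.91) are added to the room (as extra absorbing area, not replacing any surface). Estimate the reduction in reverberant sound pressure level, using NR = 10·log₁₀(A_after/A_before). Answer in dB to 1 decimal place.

3.5 dB

Equivalent absorption area: A_before = 117·0.41 + 117·0.60 + 176·0.15 = 144.570 sq m.
Treatment contributes 193·0.91 = 175.630 sabins.
A_after = 144.570 + 175.630 = 320.200 sabins.
Reduction = 10 log₁₀(A_after/A_before) = 10 log₁₀(2.2148) = 3.5 dB.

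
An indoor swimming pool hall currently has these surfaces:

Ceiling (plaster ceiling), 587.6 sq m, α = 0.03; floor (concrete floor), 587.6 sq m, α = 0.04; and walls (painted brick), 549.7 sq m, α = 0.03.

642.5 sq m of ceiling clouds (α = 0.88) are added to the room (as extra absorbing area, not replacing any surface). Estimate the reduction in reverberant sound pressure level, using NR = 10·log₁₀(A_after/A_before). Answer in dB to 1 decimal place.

Equivalent absorption area: A_before = 587.6*0.03 + 587.6*0.04 + 549.7*0.03 = 57.623 sq m.
Treatment contributes 642.5·0.88 = 565.400 sabins.
New total A_after = 623.023 sabins.
Reduction = 10 log₁₀(A_after/A_before) = 10 log₁₀(10.8121) = 10.3 dB.

10.3 dB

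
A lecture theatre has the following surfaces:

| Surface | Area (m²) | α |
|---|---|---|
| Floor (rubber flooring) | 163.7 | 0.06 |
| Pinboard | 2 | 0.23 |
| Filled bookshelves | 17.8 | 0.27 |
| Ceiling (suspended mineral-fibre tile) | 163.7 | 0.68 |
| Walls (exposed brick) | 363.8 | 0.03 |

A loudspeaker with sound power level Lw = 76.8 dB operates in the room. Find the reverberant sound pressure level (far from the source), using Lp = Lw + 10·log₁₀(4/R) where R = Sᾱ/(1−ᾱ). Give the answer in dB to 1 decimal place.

Σ(Sᵢαᵢ) = 163.7·0.06 + 2·0.23 + 17.8·0.27 + 163.7·0.68 + 363.8·0.03 = 137.318; total area S = 711.0 m².
ᾱ = 0.1931, so room constant R = A/(1−ᾱ) = 170.180 m².
Lp = 76.8 + 10·log₁₀(4/170.180) = 76.8 + (-16.29) = 60.5 dB.

60.5 dB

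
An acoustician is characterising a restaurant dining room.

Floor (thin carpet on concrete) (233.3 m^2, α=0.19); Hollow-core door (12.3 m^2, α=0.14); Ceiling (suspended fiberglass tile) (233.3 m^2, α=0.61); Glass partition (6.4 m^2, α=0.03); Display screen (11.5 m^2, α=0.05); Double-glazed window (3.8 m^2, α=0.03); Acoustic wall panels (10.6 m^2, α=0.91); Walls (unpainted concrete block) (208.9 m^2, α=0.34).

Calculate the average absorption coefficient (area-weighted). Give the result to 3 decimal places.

Total surface area S = 720.1 m^2.
A = 233.3*0.19 + 12.3*0.14 + 233.3*0.61 + 6.4*0.03 + 11.5*0.05 + 3.8*0.03 + 10.6*0.91 + 208.9*0.34 = 269.915 sabins.
ᾱ = 269.915 / 720.1 = 0.375.

0.375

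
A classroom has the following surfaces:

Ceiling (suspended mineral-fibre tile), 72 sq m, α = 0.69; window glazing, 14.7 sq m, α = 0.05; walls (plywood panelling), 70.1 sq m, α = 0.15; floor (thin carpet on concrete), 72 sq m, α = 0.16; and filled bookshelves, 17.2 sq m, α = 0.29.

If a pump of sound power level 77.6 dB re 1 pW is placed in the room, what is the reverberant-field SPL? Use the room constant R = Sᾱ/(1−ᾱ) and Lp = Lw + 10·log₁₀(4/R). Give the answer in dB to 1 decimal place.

63.1 dB

A = 77.438 sabins; S = 246.0 sq m.
ᾱ = 77.438/246.0 = 0.3148; R = Sᾱ/(1−ᾱ) = 77.438/(1−0.3148) = 113.015 sq m.
Lp = Lw + 10 log₁₀(4/R) = 77.6 -14.51 = 63.1 dB.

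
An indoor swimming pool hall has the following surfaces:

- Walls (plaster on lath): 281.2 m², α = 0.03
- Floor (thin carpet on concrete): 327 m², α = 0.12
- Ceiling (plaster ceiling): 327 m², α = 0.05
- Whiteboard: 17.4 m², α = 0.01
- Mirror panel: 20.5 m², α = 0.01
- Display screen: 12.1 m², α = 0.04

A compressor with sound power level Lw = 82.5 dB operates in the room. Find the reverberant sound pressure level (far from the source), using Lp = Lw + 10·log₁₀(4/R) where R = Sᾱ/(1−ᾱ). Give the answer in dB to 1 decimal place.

A = 64.889 sabins; S = 985.2 m².
ᾱ = 0.0659, so room constant R = A/(1−ᾱ) = 69.467 m².
Lp = Lw + 10 log₁₀(4/R) = 82.5 -12.40 = 70.1 dB.

70.1 dB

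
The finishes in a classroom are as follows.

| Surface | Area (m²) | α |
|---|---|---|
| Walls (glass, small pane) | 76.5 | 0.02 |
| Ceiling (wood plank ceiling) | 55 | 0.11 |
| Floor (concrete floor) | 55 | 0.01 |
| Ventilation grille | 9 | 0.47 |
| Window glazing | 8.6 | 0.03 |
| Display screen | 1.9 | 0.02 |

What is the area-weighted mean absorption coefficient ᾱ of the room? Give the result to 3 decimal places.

0.061

S = Σ Sᵢ = 76.5 + 55 + 55 + 9 + 8.6 + 1.9 = 206.0 m².
Σ(Sᵢαᵢ) = 76.5*0.02 + 55*0.11 + 55*0.01 + 9*0.47 + 8.6*0.03 + 1.9*0.02 = 12.656.
ᾱ = 12.656 / 206.0 = 0.061.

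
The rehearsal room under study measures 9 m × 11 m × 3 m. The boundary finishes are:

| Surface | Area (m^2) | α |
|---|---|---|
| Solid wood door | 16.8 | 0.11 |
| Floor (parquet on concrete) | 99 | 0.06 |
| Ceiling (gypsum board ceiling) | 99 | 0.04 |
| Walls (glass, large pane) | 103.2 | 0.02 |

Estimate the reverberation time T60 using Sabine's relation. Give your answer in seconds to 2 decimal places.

Total absorption A = 16.8·0.11 + 99·0.06 + 99·0.04 + 103.2·0.02
  = 1.848 + 5.940 + 3.960 + 2.064 = 13.812 m^2 sabins.
V = 9·11·3 = 297 m³.
T = 0.161 V/A = 0.161·297/13.812 = 3.46 s.

3.46 seconds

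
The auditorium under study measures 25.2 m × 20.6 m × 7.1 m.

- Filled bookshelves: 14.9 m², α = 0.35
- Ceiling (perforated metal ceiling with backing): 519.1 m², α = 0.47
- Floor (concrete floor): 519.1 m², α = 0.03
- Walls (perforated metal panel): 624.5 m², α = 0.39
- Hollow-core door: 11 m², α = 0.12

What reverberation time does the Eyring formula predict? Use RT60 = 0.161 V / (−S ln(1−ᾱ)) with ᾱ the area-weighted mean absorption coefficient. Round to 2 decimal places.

S = Σ Sᵢ = 1688.6 m².
Absorption A = 14.9·0.35 + 519.1·0.47 + 519.1·0.03 + 624.5·0.39 + 11·0.12 = 509.640 sabins.
Mean coefficient ᾱ = A/S = 0.3018.
−S·ln(1−ᾱ) = −1688.6 × ln(1 − 0.3018) = 606.629.
V = 25.2 × 20.6 × 7.1 = 3685.752 m³.
T = 0.161·V/[−S·ln(1−ᾱ)] = 0.161·3685.752/606.629 = 0.98 s.

0.98 s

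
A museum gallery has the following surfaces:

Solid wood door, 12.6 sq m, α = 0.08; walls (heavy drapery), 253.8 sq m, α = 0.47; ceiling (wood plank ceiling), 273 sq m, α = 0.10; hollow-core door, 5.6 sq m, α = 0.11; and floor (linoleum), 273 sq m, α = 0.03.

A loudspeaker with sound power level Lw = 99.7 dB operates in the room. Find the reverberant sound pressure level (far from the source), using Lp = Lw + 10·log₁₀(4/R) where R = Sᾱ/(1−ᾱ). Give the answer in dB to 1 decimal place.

Σ(Sᵢαᵢ) = 12.6·0.08 + 253.8·0.47 + 273·0.10 + 5.6·0.11 + 273·0.03 = 156.400; total area S = 818.0 sq m.
ᾱ = 0.1912, so room constant R = A/(1−ᾱ) = 193.373 sq m.
Lp = Lw + 10 log₁₀(4/R) = 99.7 -16.84 = 82.9 dB.

82.9 dB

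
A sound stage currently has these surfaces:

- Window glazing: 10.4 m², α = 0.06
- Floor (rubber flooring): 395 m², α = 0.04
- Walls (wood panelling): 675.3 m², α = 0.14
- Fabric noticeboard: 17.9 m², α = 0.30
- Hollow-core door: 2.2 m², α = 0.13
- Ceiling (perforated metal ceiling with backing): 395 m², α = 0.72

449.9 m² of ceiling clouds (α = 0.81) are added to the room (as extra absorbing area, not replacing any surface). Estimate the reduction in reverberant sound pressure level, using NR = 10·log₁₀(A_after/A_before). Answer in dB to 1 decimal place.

2.8 dB

A_before = Σ Sᵢαᵢ = 10.4×0.06 + 395×0.04 + 675.3×0.14 + 17.9×0.30 + 2.2×0.13 + 395×0.72 = 401.022 sabins.
Added absorption = 449.9 × 0.81 = 364.419 sabins.
A_after = 401.022 + 364.419 = 765.441 sabins.
NR = 10·log₁₀(765.441/401.022) = 2.8 dB.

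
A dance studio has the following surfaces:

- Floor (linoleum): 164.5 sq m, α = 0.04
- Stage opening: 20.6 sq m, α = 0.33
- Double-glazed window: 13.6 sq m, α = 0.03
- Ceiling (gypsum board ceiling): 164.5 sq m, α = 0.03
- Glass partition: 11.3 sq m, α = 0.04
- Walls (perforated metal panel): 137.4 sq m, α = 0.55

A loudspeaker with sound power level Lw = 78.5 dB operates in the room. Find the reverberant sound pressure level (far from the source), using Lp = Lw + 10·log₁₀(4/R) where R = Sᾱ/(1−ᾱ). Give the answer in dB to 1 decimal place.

A = 94.743 sabins; S = 511.9 sq m.
ᾱ = 0.1851, so room constant R = A/(1−ᾱ) = 116.263 sq m.
Lp = 78.5 + 10·log₁₀(4/116.263) = 78.5 + (-14.63) = 63.9 dB.

63.9 dB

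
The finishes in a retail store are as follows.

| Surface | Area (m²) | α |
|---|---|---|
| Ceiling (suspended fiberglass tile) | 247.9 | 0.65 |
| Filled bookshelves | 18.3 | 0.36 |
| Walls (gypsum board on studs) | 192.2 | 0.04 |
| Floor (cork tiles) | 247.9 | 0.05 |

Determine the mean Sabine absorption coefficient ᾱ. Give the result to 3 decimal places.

0.266

Total surface area S = 706.3 m².
A = 247.9·0.65 + 18.3·0.36 + 192.2·0.04 + 247.9·0.05 = 187.806 sabins.
ᾱ = A/S = 0.266.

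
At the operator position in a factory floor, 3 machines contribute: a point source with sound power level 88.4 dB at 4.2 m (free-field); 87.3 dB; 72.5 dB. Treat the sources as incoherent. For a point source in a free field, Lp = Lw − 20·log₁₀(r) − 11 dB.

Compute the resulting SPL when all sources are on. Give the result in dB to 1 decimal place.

Source at 4.2 m: Lp = 88.4 − 20·log₁₀(4.2) − 11 = 64.9 dB.
Σ 10^(Lᵢ/10) = 5.579e+08.
L_total = 10·log₁₀(5.579e+08) = 87.5 dB.

87.5 dB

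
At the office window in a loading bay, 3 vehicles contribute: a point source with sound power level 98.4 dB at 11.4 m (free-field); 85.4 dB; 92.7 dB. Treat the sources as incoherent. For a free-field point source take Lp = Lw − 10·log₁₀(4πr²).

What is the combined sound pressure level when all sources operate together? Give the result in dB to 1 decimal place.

93.4 dB

Source at 11.4 m: Lp = 98.4 − 10·log₁₀(4π·11.4²) = 98.4 − 10·log₁₀(1633.126) = 66.3 dB.
Sum in the linear (power) domain: Σ 10^(Lᵢ/10) = 10^(66.3/10) + 10^(85.4/10) + 10^(92.7/10) = 2.213e+09.
L_total = 10·log₁₀(2.213e+09) = 93.4 dB.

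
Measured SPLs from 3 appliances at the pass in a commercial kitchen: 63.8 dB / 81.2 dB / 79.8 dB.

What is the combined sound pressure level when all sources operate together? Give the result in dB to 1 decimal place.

83.6 dB

Converting to relative power and adding: 10^(63.8/10) + 10^(81.2/10) + 10^(79.8/10) = 2.297e+08.
Combined level = 10 log₁₀(2.297e+08) = 83.6 dB.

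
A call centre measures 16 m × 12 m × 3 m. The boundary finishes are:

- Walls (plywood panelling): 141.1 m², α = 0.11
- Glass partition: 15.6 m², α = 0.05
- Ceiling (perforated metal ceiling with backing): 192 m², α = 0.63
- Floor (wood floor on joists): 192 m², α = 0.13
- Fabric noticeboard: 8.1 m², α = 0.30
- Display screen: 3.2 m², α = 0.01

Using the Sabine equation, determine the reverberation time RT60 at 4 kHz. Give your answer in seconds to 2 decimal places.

Equivalent absorption area: A = 141.1·0.11 + 15.6·0.05 + 192·0.63 + 192·0.13 + 8.1·0.30 + 3.2·0.01 = 164.683 m².
V = 16·12·3 = 576 m³.
T = 0.161 V/A = 0.161·576/164.683 = 0.56 s.

0.56 s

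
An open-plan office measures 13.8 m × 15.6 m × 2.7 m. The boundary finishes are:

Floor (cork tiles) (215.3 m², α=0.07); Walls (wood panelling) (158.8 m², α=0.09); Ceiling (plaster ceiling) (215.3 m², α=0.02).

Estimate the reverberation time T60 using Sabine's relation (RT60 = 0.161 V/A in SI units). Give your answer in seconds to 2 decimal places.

Equivalent absorption area: A = 215.3×0.07 + 158.8×0.09 + 215.3×0.02 = 33.669 m².
Room volume: 581.256 m³.
T = 0.161 V/A = 0.161·581.256/33.669 = 2.78 s.

2.78 s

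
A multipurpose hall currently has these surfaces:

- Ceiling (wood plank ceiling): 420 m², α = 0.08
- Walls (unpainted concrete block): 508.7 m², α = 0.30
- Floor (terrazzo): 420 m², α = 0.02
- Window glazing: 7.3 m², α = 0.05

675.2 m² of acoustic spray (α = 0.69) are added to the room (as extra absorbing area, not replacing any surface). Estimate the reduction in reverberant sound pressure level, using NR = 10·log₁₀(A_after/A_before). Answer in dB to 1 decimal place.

Equivalent absorption area: A_before = 420×0.08 + 508.7×0.30 + 420×0.02 + 7.3×0.05 = 194.975 m².
Treatment contributes 675.2·0.69 = 465.888 sabins.
A_after = 194.975 + 465.888 = 660.863 sabins.
NR = 10·log₁₀(660.863/194.975) = 5.3 dB.

5.3 dB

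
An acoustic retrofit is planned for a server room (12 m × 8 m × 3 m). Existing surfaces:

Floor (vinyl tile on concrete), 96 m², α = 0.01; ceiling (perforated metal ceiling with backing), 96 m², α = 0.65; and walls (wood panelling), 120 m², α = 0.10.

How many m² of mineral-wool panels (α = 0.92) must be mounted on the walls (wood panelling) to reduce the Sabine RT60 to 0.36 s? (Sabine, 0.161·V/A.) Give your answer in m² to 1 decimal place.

65.2

Summing Sᵢαᵢ: 0.960 + 62.400 + 12.000 → A₁ = 75.360 sabins.
Required A₂ = 0.161·288/0.36 = 128.800 sabins.
ΔA needed = 128.800 − 75.360 = 53.440 sabins.
Each m² of panel replacing the walls (wood panelling) adds (0.92 − 0.10) = 0.82 sabins.
Panel area = 53.440 / 0.82 = 65.2 m².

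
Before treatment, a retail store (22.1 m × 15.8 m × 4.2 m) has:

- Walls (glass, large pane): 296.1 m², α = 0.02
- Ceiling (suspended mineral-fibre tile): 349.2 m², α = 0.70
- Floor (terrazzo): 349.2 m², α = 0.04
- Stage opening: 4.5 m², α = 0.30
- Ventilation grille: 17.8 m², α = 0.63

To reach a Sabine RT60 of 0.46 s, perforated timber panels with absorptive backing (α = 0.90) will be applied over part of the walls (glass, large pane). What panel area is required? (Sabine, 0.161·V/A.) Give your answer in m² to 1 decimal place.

268.6

A₁ = Σ Sᵢαᵢ = 296.1*0.02 + 349.2*0.70 + 349.2*0.04 + 4.5*0.30 + 17.8*0.63 = 276.894 sabins.
V = 1466.556 m³. Target absorption A₂ = 0.161 × 1466.556 / 0.46 = 513.295 sabins.
ΔA needed = 513.295 − 276.894 = 236.401 sabins.
Net gain per m²: Δα = 0.90 − 0.02 = 0.88.
Area = ΔA/Δα = 236.401/0.88 = 268.6 m².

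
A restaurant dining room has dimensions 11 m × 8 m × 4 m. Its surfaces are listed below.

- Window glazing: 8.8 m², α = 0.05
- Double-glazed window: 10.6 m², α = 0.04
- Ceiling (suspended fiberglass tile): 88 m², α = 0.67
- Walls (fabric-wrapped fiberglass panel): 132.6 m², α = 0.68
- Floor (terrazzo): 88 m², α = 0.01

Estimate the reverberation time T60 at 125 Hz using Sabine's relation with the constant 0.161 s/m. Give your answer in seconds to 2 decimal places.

Summing Sᵢαᵢ: 0.440 + 0.424 + 58.960 + 90.168 + 0.880 → A = 150.872 sabins.
V = 11·8·4 = 352 m³.
RT60 = 0.161 · V / A = 0.161 × 352 / 150.872 = 0.38 s.

0.38 seconds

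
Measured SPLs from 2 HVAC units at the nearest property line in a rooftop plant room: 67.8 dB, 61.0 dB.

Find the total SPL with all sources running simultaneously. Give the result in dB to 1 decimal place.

68.6 dB

Converting to relative power and adding: 10^(67.8/10) + 10^(61.0/10) = 7.285e+06.
L_total = 10·log₁₀(7.285e+06) = 68.6 dB.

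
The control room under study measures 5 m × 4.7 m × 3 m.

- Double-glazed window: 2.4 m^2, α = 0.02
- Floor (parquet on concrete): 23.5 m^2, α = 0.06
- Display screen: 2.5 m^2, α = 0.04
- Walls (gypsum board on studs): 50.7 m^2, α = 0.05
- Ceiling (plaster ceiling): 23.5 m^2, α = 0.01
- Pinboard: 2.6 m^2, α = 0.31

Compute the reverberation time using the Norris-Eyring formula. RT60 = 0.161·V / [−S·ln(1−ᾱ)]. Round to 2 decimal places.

2.16 sec

S = Σ Sᵢ = 105.2 m^2.
Absorption A = 2.4×0.02 + 23.5×0.06 + 2.5×0.04 + 50.7×0.05 + 23.5×0.01 + 2.6×0.31 = 5.134 sabins.
ᾱ = 5.134 / 105.2 = 0.0488.
Eyring denominator: −S ln(1−ᾱ) = 5.263.
V = 5 × 4.7 × 3 = 70.5 m³.
T = 0.161·V/[−S·ln(1−ᾱ)] = 0.161·70.5/5.263 = 2.16 s.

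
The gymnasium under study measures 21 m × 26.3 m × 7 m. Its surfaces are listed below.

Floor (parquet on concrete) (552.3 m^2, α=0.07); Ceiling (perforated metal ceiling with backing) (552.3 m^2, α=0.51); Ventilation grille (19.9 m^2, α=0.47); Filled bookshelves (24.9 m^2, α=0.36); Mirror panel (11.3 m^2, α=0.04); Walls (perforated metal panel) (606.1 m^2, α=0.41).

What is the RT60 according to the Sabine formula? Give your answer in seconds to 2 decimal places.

Summing Sᵢαᵢ: 38.661 + 281.673 + 9.353 + 8.964 + 0.452 + 248.501 → A = 587.604 sabins.
V = 21·26.3·7 = 3866.1 m³.
T = 0.161 V/A = 0.161·3866.1/587.604 = 1.06 s.

1.06 sec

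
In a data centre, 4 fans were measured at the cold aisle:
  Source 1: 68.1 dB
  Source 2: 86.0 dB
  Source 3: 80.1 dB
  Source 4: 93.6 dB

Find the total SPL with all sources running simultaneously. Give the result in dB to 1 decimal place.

94.5 dB

Sum in the linear (power) domain: Σ 10^(Lᵢ/10) = 10^(68.1/10) + 10^(86.0/10) + 10^(80.1/10) + 10^(93.6/10) = 2.798e+09.
Back to dB: 10·log₁₀ Σ = 94.5 dB.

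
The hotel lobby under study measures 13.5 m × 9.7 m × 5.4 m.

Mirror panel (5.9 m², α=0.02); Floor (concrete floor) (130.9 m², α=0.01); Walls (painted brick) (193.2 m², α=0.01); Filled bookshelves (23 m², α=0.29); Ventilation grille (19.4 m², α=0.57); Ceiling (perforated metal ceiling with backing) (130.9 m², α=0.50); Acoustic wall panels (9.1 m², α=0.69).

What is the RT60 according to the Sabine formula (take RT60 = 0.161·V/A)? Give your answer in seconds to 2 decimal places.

1.23 s

Summing Sᵢαᵢ: 0.118 + 1.309 + 1.932 + 6.670 + 11.058 + 65.450 + 6.279 → A = 92.816 sabins.
Room volume: 707.13 m³.
T = 0.161 V/A = 0.161·707.13/92.816 = 1.23 s.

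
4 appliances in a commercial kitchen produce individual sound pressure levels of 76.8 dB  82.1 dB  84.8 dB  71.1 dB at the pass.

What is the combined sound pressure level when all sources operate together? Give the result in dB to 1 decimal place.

87.2 dB

Σ 10^(Lᵢ/10) = 5.249e+08.
Back to dB: 10·log₁₀ Σ = 87.2 dB.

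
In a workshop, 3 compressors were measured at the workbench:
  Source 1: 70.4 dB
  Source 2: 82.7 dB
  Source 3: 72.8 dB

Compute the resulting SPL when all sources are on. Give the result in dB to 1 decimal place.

Sum in the linear (power) domain: Σ 10^(Lᵢ/10) = 10^(70.4/10) + 10^(82.7/10) + 10^(72.8/10) = 2.162e+08.
Combined level = 10 log₁₀(2.162e+08) = 83.3 dB.

83.3 dB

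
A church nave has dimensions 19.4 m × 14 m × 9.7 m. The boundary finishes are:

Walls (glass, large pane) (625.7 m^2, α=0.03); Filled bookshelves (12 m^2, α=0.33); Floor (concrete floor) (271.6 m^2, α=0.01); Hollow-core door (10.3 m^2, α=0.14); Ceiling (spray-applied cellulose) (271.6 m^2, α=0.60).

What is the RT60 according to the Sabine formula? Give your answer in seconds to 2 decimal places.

Summing Sᵢαᵢ: 18.771 + 3.960 + 2.716 + 1.442 + 162.960 → A = 189.849 sabins.
Room volume: 2634.52 m³.
T = 0.161 V/A = 0.161·2634.52/189.849 = 2.23 s.

2.23 s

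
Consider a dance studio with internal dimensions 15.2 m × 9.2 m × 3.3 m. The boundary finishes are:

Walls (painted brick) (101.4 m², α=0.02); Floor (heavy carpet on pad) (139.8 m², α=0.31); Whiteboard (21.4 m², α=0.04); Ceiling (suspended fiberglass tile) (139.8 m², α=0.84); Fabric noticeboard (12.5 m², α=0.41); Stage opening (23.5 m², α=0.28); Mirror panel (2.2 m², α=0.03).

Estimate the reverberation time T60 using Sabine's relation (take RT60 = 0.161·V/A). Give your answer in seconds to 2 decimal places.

Equivalent absorption area: A = 101.4×0.02 + 139.8×0.31 + 21.4×0.04 + 139.8×0.84 + 12.5×0.41 + 23.5×0.28 + 2.2×0.03 = 175.425 m².
Volume V = 15.2 × 9.2 × 3.3 = 461.472 m³.
RT60 = 0.161 · V / A = 0.161 × 461.472 / 175.425 = 0.42 s.

0.42 s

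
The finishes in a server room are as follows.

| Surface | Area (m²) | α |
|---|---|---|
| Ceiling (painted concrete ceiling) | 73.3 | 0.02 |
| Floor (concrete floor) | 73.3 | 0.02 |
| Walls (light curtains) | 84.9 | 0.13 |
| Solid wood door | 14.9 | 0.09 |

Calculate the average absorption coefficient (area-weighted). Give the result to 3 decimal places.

Total surface area S = 246.4 m².
Σ(Sᵢαᵢ) = 73.3×0.02 + 73.3×0.02 + 84.9×0.13 + 14.9×0.09 = 15.310.
ᾱ = A/S = 0.062.

0.062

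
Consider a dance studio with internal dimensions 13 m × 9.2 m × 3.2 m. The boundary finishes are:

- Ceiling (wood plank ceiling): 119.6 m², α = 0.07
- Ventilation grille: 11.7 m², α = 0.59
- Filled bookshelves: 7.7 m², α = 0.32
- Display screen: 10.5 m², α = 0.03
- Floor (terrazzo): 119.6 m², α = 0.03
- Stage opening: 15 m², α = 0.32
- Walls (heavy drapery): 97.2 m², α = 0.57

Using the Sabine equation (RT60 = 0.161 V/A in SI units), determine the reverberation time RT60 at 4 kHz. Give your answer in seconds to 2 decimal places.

0.75 s

Equivalent absorption area: A = 119.6*0.07 + 11.7*0.59 + 7.7*0.32 + 10.5*0.03 + 119.6*0.03 + 15*0.32 + 97.2*0.57 = 81.846 m².
Volume V = 13 × 9.2 × 3.2 = 382.72 m³.
RT60 = 0.161 · V / A = 0.161 × 382.72 / 81.846 = 0.75 s.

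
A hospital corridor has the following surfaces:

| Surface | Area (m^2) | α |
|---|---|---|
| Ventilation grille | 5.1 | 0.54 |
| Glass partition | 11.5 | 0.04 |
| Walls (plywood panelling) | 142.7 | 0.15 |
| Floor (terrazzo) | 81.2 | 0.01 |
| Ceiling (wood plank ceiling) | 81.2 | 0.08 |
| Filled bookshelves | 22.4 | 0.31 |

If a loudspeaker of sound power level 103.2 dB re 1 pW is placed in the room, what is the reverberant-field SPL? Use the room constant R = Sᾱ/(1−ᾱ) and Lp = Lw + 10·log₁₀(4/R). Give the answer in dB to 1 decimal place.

92.8 dB

A = 38.871 sabins; S = 344.1 m^2.
ᾱ = 38.871/344.1 = 0.1130; R = Sᾱ/(1−ᾱ) = 38.871/(1−0.1130) = 43.823 m^2.
Lp = Lw + 10 log₁₀(4/R) = 103.2 -10.40 = 92.8 dB.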